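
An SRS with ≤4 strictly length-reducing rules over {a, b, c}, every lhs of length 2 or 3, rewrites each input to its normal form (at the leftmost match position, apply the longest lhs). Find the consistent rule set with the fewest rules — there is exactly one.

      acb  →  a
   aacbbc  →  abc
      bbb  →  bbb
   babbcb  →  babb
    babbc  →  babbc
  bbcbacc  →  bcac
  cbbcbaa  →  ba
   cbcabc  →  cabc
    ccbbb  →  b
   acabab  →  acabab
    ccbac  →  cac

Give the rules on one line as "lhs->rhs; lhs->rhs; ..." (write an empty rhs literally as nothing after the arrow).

aa->a; bac->ca; cb->

  | acb => a
  | aacbbc => acbbc => abc
  | bbb
  | babbcb => babb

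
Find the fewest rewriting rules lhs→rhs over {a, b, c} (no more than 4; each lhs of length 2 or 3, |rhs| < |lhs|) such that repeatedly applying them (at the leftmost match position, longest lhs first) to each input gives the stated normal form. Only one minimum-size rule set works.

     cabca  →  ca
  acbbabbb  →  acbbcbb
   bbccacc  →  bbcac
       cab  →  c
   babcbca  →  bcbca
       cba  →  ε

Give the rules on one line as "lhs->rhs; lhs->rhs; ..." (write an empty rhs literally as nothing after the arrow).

  | cabca => ccca => cca => ca
  | acbbabbb => acbbcbb
  | bbccacc => bbcacc => bbcac
  | cab => cc => c

ab->c; cba->; cc->c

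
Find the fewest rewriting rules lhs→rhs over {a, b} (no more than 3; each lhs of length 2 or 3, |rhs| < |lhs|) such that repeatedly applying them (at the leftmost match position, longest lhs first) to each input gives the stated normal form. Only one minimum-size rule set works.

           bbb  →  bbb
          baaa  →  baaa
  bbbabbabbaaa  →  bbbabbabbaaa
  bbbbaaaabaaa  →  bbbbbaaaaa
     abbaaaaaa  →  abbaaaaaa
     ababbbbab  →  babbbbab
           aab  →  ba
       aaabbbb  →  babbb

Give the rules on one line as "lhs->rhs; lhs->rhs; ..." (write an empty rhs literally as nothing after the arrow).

aab->ba; aba->ba

  | bbb
  | baaa
  | bbbabbabbaaa
  | bbbbaaaabaaa => bbbbaabaaaa => bbbbbaaaaa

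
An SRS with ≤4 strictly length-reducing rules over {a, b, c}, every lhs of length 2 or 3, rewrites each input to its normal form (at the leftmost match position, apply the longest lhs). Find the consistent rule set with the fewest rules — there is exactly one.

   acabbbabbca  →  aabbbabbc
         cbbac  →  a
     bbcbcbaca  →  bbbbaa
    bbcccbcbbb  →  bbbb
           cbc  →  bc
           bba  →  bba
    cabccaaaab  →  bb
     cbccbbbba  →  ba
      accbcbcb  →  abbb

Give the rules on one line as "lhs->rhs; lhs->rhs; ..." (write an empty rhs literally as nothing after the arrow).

  | acabbbabbca => aabbbabbca => aabbbabbc
  | cbbac => ac => a
  | bbcbcbaca => bbbcbaca => bbbbaca => bbbbaa
  | bbcccbcbbb => bbccbcbbb => bbcbcbbb => bbbcbbb => bbbb

ac->a; ca->c; cb->b; cbb->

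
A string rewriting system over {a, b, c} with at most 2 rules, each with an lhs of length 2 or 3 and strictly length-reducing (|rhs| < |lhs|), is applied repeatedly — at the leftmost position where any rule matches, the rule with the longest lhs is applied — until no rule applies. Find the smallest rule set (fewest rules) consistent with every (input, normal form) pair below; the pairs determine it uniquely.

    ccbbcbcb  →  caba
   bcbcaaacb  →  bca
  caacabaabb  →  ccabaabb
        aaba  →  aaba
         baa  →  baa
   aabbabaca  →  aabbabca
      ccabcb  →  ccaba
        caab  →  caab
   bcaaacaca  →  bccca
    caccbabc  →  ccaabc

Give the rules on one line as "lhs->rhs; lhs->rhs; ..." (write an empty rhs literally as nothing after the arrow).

ac->c; cb->a

  | ccbbcbcb => cabcbcb => cabacb => cabcb => caba
  | bcbcaaacb => bacaaacb => bcaaacb => bcaacb => bcacb => bccb => bca
  | caacabaabb => cacabaabb => ccabaabb
  | aaba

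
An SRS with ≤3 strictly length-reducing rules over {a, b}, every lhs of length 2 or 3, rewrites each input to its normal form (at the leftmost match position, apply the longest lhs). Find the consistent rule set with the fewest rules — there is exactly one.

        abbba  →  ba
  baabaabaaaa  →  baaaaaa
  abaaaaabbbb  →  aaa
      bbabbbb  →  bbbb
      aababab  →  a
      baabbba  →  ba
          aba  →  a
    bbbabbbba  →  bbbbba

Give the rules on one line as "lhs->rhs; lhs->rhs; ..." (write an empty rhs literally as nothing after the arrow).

ab->; abb->

  | abbba => ba
  | baabaabaaaa => baaabaaaa => baaaaaa
  | abaaaaabbbb => aaaaabbbb => aaaabb => aaa
  | bbabbbb => bbbb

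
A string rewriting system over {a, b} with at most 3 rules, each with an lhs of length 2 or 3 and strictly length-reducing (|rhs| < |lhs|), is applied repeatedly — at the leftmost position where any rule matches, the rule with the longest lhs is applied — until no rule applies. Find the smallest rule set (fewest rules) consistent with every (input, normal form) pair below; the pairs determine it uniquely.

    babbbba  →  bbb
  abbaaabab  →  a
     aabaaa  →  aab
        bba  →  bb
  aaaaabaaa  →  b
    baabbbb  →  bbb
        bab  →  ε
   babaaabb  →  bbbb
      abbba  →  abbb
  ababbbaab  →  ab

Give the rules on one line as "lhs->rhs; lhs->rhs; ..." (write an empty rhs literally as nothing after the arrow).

aaa->bb; ba->b; bab->

  | babbbba => bbba => bbb
  | abbaaabab => abbaabab => abbabab => abab => a
  | aabaaa => aabaa => aaba => aab
  | bba => bb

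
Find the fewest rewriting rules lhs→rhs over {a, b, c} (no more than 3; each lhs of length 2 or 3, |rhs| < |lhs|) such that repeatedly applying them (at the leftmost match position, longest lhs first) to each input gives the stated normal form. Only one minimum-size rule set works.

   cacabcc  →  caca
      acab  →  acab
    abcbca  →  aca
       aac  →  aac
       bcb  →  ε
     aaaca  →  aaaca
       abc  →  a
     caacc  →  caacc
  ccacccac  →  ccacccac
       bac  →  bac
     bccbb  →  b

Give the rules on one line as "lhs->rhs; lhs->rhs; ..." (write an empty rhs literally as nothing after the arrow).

  | cacabcc => cacabc => caca
  | acab
  | abcbca => aca
  | aac

bc->; bcb->; bcc->bc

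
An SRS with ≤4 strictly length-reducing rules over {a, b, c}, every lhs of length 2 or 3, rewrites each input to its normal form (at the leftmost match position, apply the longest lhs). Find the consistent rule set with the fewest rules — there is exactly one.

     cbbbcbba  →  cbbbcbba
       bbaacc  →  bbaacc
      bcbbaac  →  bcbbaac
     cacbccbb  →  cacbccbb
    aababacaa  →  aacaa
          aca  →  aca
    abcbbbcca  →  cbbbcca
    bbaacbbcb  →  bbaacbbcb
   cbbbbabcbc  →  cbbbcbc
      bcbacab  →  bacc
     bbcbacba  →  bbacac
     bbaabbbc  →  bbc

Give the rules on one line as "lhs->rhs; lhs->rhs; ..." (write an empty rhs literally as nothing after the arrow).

  | cbbbcbba
  | bbaacc
  | bcbbaac
  | cacbccbb

ab->; bab->; cba->ac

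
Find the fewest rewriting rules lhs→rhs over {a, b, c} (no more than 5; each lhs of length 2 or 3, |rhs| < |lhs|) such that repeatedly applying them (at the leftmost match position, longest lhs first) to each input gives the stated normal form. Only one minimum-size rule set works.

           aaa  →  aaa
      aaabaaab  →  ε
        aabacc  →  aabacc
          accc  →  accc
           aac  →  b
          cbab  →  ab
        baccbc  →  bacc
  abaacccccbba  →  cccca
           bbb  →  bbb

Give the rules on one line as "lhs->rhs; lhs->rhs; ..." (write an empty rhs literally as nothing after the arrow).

aac->b; aca->c; baa->ca; cb->

  | aaa
  | aaabaaab => aaacaab => abaab => acab => cb => ε
  | aabacc
  | accc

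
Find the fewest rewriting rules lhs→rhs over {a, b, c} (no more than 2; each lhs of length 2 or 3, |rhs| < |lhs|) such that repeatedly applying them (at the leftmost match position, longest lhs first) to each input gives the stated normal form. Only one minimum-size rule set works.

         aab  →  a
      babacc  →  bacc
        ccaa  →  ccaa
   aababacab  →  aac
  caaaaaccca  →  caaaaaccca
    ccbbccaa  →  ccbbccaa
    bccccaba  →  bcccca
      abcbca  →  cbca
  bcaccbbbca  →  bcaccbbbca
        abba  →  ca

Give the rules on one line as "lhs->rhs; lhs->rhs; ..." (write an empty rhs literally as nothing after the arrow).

  | aab => a
  | babacc => bacc
  | ccaa
  | aababacab => aabacab => aacab => aac

ab->; abb->c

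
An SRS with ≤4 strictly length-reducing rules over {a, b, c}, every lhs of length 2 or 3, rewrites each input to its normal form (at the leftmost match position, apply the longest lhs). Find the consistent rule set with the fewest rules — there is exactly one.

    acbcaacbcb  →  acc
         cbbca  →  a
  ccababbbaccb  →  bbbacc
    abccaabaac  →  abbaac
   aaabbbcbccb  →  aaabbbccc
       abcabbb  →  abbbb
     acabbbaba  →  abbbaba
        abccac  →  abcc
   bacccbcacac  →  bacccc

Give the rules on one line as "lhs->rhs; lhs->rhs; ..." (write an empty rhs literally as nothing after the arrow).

  | acbcaacbcb => accaacbcb => acacbcb => acbcb => accb => acc
  | cbbca => aca => a
  | ccababbbaccb => cbabbbaccb => cabbbaccb => bbbaccb => bbbacc
  | abccaabaac => abcabaac => abbaac

ca->; cb->c; cbb->a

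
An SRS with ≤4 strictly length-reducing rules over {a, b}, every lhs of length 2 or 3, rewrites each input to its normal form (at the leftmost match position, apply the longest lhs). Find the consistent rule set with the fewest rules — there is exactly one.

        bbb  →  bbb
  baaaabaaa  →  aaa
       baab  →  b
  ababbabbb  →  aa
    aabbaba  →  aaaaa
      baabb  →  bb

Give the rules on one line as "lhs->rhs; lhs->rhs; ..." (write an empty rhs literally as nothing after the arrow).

abb->aa; ba->a; baa->; bab->

  | bbb
  | baaaabaaa => aabaaa => aaa
  | baab => b
  | ababbabbb => ababbb => abb => aa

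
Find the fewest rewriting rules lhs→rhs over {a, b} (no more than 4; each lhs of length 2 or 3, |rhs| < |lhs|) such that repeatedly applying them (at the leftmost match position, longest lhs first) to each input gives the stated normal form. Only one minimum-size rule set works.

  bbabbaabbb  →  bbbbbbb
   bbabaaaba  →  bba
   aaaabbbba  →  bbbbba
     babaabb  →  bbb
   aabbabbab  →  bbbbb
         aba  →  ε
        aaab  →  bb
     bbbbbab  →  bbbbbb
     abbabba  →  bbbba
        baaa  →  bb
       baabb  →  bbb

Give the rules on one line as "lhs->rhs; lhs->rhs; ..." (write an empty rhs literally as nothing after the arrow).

  | bbabbaabbb => bbbbaabbb => bbbbabbb => bbbbbbb
  | bbabaaaba => bbaaba => bba
  | aaaabbbba => babbbba => bbbbba
  | babaabb => babb => bbb

aaa->b; ab->b; aba->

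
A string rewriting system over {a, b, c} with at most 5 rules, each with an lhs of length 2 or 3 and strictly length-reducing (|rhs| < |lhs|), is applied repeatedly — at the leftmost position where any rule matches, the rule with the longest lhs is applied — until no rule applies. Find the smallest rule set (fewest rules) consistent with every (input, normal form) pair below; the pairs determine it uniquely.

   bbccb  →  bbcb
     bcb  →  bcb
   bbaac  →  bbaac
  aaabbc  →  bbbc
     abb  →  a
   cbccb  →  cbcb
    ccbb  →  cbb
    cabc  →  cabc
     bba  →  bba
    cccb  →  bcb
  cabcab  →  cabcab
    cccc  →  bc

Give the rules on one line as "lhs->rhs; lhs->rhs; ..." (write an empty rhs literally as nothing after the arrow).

aaa->b; abb->a; cc->c; ccc->bc

  | bbccb => bbcb
  | bcb
  | bbaac
  | aaabbc => bbbc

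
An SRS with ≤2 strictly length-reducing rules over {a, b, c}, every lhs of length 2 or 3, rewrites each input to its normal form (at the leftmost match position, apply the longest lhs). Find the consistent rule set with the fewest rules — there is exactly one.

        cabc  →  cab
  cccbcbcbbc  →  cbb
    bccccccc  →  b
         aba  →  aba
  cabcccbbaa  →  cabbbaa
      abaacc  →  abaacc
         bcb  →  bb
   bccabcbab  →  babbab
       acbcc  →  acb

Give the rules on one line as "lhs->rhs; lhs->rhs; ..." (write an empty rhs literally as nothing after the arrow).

bc->b; ccb->

  | cabc => cab
  | cccbcbcbbc => ccbcbbc => cbbc => cbb
  | bccccccc => bcccccc => bccccc => bcccc => bccc => bcc => bc => b
  | aba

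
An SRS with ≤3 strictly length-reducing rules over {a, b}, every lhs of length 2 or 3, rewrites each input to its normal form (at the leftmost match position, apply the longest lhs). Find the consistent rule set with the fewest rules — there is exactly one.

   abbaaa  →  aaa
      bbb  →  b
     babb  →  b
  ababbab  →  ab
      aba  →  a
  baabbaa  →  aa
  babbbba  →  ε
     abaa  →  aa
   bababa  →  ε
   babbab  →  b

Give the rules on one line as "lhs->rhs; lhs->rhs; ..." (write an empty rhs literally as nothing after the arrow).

ba->; bb->b

  | abbaaa => abaaa => aaa
  | bbb => bb => b
  | babb => bb => b
  | ababbab => abbab => abab => ab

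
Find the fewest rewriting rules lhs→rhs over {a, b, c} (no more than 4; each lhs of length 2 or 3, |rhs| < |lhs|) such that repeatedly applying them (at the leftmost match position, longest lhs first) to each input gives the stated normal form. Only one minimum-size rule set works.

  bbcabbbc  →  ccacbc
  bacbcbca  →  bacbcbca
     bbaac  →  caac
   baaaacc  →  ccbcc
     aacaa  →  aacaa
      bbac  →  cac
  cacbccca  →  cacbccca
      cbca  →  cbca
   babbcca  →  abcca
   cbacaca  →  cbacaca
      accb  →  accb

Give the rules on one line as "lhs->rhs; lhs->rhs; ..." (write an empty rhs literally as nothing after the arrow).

  | bbcabbbc => ccabbbc => ccacbc
  | bacbcbca
  | bbaac => caac
  | baaaacc => cbaacc => ccbcc

baa->cb; bab->a; bb->c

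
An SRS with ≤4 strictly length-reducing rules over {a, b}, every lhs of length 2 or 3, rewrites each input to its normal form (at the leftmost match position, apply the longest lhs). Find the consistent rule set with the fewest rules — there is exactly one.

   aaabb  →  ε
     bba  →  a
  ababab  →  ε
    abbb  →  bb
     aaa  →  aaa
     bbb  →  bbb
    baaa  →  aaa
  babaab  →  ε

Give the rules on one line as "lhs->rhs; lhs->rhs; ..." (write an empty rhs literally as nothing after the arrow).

  | aaabb => ab => ε
  | bba => ba => a
  | ababab => abab => ab => ε
  | abbb => bb

aab->; ab->; ba->a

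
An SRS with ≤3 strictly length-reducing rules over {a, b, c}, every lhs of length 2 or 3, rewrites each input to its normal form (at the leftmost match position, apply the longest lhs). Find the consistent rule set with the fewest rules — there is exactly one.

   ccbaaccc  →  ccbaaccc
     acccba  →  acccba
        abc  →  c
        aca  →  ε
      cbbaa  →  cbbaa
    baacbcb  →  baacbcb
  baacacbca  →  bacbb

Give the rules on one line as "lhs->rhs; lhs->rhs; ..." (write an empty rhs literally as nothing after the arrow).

ab->; ca->b

  | ccbaaccc
  | acccba
  | abc => c
  | aca => ab => ε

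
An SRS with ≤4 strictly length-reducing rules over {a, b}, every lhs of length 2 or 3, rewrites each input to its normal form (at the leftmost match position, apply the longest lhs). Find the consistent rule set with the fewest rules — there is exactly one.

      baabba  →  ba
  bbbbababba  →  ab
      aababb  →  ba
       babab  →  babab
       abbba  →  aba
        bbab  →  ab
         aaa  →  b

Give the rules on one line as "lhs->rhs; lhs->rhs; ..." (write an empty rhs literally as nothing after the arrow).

  | baabba => bbba => ba
  | bbbbababba => bbababba => ababba => abaa => ab
  | aababb => babb => ba
  | babab

aa->; aaa->b; bb->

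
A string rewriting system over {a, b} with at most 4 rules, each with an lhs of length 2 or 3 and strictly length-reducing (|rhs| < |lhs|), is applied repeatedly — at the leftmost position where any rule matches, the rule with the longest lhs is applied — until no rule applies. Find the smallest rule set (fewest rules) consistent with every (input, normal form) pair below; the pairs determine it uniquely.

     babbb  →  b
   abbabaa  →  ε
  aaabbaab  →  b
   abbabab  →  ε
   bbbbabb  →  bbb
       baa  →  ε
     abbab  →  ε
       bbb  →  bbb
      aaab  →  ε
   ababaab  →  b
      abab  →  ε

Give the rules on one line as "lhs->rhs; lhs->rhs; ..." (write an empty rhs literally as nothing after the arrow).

  | babbb => baab => b
  | abbabaa => aaabaa => abaa => aa => ε
  | aaabbaab => abbaab => aaaab => aab => b
  | abbabab => aaabab => abab => ab => ε

aa->; ab->; abb->aa; baa->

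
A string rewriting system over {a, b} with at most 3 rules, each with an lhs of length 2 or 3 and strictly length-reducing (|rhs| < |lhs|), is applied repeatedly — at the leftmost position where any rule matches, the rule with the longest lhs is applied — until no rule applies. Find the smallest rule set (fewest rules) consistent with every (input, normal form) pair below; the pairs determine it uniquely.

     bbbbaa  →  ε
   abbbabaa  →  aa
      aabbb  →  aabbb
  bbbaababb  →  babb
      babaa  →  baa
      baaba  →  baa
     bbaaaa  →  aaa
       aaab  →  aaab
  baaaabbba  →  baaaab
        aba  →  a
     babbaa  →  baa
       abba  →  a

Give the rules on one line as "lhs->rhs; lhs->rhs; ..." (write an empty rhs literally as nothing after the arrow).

  | bbbbaa => bba => ε
  | abbbabaa => abbaa => aa
  | aabbb
  | bbbaababb => bababb => babb

aba->a; bba->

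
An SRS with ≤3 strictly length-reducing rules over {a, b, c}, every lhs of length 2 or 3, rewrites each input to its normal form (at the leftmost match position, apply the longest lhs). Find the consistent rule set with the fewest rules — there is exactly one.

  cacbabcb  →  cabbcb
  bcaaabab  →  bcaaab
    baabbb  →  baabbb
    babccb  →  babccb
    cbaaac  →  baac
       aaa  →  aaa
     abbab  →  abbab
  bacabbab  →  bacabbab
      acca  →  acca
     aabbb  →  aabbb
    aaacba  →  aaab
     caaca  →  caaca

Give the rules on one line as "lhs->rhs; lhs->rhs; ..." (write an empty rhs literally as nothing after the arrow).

aba->a; cba->b

  | cacbabcb => cabbcb
  | bcaaabab => bcaaab
  | baabbb
  | babccb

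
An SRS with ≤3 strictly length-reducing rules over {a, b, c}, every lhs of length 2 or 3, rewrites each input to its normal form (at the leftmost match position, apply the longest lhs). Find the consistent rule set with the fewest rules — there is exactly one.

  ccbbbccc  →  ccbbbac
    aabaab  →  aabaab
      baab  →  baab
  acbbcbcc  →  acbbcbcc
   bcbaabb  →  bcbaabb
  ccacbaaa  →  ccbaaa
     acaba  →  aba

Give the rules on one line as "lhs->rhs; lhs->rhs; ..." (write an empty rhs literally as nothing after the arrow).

  | ccbbbccc => ccbbbac
  | aabaab
  | baab
  | acbbcbcc

ca->; ccc->ac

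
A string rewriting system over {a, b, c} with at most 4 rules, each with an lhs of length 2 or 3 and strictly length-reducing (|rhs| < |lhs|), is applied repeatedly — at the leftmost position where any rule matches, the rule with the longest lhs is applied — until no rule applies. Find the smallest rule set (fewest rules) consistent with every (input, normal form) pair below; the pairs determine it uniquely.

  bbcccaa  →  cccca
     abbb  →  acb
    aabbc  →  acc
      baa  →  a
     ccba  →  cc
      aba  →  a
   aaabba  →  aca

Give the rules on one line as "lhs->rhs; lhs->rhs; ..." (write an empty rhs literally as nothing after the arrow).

  | bbcccaa => ccccaa => cccca
  | abbb => acb
  | aabbc => abbc => acc
  | baa => a

aa->a; ba->; bb->c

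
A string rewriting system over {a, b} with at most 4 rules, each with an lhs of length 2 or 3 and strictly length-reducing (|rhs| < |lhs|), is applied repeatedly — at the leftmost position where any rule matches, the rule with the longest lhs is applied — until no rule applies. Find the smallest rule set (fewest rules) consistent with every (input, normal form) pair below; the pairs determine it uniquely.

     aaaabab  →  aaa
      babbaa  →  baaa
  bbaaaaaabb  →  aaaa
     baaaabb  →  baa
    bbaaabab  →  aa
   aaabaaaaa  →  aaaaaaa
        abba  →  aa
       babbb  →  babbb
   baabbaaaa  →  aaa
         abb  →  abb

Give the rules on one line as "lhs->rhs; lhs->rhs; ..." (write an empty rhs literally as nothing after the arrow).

  | aaaabab => aaaab => aaa
  | babbaa => baaa
  | bbaaaaaabb => aaaaaabb => aaaaab => aaaa
  | baaaabb => baaab => baa

aab->a; aba->b; bba->a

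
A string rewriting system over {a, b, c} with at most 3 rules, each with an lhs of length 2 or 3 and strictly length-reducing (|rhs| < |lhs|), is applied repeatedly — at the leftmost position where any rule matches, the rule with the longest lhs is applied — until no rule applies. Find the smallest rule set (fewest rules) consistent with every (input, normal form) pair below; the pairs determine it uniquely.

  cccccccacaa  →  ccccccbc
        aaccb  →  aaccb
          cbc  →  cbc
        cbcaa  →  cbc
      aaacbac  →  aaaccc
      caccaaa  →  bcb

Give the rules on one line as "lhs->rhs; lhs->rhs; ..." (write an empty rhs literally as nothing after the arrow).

ba->c; ca->b

  | cccccccacaa => ccccccbcaa => ccccccbba => ccccccbc
  | aaccb
  | cbc
  | cbcaa => cbba => cbc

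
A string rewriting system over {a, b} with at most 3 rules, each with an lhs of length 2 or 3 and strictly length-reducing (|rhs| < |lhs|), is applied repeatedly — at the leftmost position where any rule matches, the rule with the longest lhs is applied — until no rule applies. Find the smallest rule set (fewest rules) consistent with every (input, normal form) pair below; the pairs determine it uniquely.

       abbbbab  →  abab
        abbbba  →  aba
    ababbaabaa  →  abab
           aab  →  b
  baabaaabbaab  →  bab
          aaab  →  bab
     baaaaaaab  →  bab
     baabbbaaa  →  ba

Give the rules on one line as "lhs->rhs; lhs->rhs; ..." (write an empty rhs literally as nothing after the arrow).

  | abbbbab => abbbab => abbab => abab
  | abbbba => abbba => abba => aba
  | ababbaabaa => ababaabaa => ababbbaa => ababbaa => ababaa => ababb => abab
  | aab => bb => b

aa->b; bb->b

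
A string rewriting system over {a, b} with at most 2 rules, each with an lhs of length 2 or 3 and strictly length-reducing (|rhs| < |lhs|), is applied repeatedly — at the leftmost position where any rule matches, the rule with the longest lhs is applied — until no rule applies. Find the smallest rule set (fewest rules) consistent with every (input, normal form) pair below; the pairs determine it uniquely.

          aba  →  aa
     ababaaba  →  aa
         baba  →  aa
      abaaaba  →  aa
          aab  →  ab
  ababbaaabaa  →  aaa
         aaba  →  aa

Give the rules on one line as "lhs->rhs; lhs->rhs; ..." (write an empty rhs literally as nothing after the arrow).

  | aba => aa
  | ababaaba => aabaaba => abaaba => aaaba => aaba => aba => aa
  | baba => aba => aa
  | abaaaba => aaaaba => aaaba => aaba => aba => aa

aab->ab; ba->a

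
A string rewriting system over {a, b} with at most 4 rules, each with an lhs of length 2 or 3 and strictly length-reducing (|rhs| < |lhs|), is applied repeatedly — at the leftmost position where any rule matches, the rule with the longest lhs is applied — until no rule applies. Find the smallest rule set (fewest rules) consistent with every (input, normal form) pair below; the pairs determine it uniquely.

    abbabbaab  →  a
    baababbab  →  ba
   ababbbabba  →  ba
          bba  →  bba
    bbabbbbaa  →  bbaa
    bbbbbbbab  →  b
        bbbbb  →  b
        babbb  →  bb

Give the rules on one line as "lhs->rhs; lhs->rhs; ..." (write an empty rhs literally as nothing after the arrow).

  | abbabbaab => abbaab => aab => a
  | baababbab => baabbab => baab => ba
  | ababbbabba => abbbabba => babba => ba
  | bba

ab->; abb->; bbb->b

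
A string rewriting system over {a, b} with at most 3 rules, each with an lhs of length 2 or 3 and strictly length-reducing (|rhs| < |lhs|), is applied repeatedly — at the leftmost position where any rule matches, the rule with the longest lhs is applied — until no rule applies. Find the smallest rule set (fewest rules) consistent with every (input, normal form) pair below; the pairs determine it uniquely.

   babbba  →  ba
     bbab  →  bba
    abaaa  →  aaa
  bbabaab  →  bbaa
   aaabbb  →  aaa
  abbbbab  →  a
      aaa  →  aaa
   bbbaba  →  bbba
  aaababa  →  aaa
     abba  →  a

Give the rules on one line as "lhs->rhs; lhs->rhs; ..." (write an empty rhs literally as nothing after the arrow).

ab->a; aba->a

  | babbba => babba => baba => ba
  | bbab => bba
  | abaaa => aaa
  | bbabaab => bbaab => bbaa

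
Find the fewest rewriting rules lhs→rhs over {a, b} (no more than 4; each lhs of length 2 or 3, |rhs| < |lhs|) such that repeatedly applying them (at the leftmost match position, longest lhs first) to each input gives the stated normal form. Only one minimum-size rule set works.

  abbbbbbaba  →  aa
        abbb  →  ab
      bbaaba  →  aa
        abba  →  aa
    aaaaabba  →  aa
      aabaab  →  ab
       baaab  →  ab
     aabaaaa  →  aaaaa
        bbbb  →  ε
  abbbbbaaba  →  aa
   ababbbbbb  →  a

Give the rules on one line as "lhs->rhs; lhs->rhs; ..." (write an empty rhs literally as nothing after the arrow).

  | abbbbbbaba => abbbbaba => abbaba => aaba => aba => aa
  | abbb => ab
  | bbaaba => aaba => aba => aa
  | abba => aa

aab->ab; ba->a; bb->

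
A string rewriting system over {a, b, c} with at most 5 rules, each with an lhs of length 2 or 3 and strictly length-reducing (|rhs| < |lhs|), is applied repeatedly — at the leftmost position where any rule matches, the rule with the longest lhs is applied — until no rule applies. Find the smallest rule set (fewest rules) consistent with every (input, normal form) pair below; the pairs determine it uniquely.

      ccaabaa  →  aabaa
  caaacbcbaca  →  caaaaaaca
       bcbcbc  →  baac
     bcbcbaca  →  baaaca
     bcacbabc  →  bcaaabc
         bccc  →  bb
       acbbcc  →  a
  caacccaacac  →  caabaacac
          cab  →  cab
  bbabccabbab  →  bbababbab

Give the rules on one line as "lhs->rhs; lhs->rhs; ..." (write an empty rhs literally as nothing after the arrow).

cb->a; cbb->; cc->; ccc->b

  | ccaabaa => aabaa
  | caaacbcbaca => caaaacbaca => caaaaaaca
  | bcbcbc => bacbc => baac
  | bcbcbaca => bacbaca => baaaca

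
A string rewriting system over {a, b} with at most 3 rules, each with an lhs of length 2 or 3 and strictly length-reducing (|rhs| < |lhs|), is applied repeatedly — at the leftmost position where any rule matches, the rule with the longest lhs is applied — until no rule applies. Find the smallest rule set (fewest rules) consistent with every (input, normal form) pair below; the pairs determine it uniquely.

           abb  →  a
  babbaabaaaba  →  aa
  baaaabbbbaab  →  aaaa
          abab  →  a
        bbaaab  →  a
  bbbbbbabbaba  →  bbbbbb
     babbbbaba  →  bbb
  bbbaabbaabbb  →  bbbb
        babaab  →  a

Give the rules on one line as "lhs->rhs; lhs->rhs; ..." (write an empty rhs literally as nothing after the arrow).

ab->a; aba->a; ba->

  | abb => ab => a
  | babbaabaaaba => bbaabaaaba => babaaaba => baaaba => aaba => aa
  | baaaabbbbaab => aaabbbbaab => aaabbbaab => aaabbaab => aaabaab => aaaab => aaaa
  | abab => ab => a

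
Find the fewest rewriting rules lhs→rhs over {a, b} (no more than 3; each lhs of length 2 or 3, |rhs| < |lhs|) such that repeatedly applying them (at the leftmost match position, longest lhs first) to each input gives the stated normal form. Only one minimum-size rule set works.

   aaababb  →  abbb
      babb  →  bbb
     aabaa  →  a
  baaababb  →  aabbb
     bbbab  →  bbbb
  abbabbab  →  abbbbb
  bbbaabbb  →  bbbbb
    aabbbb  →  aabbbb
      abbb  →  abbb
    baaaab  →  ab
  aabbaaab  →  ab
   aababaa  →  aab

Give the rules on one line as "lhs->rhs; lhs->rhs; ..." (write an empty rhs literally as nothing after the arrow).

aaa->a; ba->b; baa->a

  | aaababb => ababb => abbb
  | babb => bbb
  | aabaa => aaa => a
  | baaababb => aababb => aabbb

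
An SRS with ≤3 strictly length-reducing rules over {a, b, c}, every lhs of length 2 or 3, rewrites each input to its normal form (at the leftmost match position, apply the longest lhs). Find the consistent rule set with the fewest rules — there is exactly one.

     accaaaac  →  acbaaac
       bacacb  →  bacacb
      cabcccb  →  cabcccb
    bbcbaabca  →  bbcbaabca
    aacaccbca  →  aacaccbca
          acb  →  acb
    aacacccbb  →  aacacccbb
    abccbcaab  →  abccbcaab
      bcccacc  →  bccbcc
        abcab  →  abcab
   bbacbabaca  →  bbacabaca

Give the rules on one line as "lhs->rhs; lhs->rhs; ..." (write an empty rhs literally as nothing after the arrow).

bab->ab; cca->cb

  | accaaaac => acbaaac
  | bacacb
  | cabcccb
  | bbcbaabca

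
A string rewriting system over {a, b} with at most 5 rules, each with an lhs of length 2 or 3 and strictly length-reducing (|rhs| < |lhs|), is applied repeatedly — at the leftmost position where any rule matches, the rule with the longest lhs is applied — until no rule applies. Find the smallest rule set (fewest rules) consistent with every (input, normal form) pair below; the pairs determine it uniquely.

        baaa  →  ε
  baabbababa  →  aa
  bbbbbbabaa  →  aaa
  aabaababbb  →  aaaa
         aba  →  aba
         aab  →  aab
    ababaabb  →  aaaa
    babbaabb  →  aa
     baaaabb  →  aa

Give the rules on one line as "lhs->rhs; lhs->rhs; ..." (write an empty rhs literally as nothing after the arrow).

  | baaa => bba => ε
  | baabbababa => bbbbababa => abbababa => ababa => aa
  | bbbbbbabaa => abbbbabaa => aabbabaa => aabaa => aabb => aaa
  | aabaababbb => aabbbabbb => aaababbb => aaabb => aaaa

baa->bb; bab->; bb->a; bba->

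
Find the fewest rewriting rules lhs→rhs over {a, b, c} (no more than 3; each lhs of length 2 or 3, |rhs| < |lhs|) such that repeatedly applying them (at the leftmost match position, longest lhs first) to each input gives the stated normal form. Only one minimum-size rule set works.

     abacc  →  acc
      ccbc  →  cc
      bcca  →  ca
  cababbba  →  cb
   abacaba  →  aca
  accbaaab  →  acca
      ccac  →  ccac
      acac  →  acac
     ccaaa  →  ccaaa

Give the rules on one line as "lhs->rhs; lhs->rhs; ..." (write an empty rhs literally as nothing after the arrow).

ab->; ba->; bc->

  | abacc => acc
  | ccbc => cc
  | bcca => ca
  | cababbba => cabbba => cbba => cb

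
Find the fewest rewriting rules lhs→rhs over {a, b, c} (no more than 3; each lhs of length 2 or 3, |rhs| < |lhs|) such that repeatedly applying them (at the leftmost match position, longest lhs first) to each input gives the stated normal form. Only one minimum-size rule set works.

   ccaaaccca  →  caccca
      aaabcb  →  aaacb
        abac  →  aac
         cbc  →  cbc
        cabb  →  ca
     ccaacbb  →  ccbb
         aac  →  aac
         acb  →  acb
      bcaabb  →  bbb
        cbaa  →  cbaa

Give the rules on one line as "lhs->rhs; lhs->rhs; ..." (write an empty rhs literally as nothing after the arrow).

ab->a; caa->

  | ccaaaccca => caccca
  | aaabcb => aaacb
  | abac => aac
  | cbc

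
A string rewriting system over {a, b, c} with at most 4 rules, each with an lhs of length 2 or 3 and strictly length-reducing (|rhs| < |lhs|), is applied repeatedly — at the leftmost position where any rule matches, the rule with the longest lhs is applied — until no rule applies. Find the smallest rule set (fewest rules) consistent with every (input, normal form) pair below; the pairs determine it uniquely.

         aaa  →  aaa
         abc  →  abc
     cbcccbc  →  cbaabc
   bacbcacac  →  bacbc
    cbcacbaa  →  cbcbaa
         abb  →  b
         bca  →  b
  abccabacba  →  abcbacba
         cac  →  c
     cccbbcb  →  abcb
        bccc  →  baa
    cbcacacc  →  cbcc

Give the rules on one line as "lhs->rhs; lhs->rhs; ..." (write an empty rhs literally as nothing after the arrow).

abb->b; ca->; ccc->aa

  | aaa
  | abc
  | cbcccbc => cbaabc
  | bacbcacac => bacbcac => bacbc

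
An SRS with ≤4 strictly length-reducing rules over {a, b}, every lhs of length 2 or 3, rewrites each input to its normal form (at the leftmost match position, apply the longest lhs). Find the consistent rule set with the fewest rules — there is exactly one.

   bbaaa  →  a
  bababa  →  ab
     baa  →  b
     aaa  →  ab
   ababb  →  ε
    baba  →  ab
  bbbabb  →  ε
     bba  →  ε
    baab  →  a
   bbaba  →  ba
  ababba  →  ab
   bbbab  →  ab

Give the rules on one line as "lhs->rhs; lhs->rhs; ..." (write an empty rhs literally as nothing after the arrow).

  | bbaaa => aaaa => aba => bb => a
  | bababa => bbbba => abba => aaa => ab
  | baa => b
  | aaa => ab

aa->; aaa->ab; aba->bb; bb->a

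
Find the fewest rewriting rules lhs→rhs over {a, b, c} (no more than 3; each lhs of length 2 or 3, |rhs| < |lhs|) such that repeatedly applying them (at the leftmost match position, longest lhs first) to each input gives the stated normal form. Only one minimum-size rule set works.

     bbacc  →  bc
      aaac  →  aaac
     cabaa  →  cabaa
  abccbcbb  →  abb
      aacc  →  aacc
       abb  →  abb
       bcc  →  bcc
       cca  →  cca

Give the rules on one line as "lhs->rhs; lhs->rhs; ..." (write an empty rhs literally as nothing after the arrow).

  | bbacc => bc
  | aaac
  | cabaa
  | abccbcbb => abacbb => abb

bac->; ccb->a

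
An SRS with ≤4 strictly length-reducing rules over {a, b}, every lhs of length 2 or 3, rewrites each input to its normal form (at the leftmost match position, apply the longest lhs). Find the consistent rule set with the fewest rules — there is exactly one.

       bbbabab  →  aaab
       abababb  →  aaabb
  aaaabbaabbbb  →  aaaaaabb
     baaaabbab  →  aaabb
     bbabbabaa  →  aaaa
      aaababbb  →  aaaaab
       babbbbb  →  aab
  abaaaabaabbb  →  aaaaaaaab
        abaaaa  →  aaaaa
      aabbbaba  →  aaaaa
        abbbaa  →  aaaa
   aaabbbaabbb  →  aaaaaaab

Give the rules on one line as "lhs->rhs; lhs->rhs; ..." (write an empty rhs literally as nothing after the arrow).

  | bbbabab => ababab => aabab => aaab
  | abababb => aababb => aaabb
  | aaaabbaabbbb => aaaababbbb => aaaaabbbb => aaaaaabb
  | baaaabbab => aaabbab => aaabb

aba->aa; ba->; bbb->ab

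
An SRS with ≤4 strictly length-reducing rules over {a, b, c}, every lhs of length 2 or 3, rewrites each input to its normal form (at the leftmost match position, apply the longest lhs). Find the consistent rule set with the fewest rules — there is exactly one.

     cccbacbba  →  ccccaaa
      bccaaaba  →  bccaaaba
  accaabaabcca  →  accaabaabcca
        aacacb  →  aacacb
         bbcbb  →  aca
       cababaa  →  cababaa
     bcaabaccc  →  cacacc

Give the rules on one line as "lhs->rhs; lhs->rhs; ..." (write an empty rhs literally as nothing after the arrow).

bac->ca; bb->a; bca->c

  | cccbacbba => ccccabba => ccccaaa
  | bccaaaba
  | accaabaabcca
  | aacacb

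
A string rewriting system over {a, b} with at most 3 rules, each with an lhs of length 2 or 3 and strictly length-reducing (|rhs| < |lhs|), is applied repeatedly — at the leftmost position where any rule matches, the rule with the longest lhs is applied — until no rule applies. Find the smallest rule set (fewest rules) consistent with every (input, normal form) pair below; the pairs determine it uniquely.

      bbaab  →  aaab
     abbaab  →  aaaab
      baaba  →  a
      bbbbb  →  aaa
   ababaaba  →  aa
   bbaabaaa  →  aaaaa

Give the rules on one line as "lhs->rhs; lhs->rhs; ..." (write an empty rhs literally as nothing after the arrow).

ba->; bb->a; bbb->aa

  | bbaab => aaab
  | abbaab => aaaab
  | baaba => aba => a
  | bbbbb => aabb => aaa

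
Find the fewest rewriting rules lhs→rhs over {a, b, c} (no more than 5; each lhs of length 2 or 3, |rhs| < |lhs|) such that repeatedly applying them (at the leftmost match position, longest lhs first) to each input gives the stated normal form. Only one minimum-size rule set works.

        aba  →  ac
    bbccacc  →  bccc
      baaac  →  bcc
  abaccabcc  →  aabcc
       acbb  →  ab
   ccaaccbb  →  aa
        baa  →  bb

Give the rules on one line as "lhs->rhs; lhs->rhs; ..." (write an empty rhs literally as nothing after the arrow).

  | aba => ac
  | bbccacc => bbcacc => bbacc => bccc
  | baaac => bbac => bcc
  | abaccabcc => acccabcc => accabcc => acabcc => aabcc

ba->c; baa->bb; ca->a; cb->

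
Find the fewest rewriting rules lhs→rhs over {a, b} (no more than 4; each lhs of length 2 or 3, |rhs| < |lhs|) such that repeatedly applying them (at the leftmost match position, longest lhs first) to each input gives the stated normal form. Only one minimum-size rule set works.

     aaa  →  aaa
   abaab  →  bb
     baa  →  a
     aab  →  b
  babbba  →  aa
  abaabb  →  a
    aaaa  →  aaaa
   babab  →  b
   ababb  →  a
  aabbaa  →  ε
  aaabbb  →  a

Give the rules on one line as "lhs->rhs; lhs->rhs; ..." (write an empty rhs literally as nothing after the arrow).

ab->b; aba->ab; ba->; bbb->a

  | aaa
  | abaab => abab => abb => bb
  | baa => a
  | aab => ab => b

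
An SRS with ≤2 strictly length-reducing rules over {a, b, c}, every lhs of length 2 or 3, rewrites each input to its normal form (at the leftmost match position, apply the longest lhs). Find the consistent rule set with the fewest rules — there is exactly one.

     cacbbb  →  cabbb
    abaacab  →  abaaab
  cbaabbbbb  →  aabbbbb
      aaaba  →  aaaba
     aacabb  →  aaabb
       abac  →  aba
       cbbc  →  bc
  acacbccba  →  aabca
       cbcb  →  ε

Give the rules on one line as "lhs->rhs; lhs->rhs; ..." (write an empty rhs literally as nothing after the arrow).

ac->a; cb->

  | cacbbb => cabbb
  | abaacab => abaaab
  | cbaabbbbb => aabbbbb
  | aaaba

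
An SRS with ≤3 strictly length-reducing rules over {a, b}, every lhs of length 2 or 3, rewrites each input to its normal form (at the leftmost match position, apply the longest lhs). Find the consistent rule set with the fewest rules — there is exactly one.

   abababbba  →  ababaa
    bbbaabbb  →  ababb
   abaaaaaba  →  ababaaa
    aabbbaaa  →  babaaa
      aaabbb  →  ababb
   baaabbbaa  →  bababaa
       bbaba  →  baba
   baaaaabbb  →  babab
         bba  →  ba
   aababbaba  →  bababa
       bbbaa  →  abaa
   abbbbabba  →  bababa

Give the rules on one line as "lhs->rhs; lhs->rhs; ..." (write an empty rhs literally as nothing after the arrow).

aab->ba; bba->ba; bbb->ab

  | abababbba => ababaaba => ababbaa => ababaa
  | bbbaabbb => abaabbb => abbabb => ababb
  | abaaaaaba => abaaabaa => ababaaa
  | aabbbaaa => babbaaa => babaaa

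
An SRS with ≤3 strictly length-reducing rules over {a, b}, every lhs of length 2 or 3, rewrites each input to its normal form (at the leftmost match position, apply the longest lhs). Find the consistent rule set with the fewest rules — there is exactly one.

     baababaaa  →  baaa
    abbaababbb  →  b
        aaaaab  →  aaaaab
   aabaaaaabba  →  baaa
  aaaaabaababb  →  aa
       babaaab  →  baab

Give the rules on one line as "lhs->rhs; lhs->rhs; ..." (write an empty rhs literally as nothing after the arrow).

  | baababaaa => babbaaa => baaa
  | abbaababbb => aababbb => abbbb => bb => b
  | aaaaab
  | aabaaaaabba => abaaaabba => baaabba => baaa

aba->b; abb->; bb->b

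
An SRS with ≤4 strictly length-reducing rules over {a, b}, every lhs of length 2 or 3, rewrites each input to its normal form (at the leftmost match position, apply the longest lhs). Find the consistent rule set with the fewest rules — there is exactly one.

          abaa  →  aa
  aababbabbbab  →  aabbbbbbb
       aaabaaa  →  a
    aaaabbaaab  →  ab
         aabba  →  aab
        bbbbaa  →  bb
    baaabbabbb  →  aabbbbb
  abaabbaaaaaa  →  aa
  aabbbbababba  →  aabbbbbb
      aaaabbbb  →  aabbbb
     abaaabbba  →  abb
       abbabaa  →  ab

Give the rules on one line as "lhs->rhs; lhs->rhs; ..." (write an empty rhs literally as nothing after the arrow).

  | abaa => aa
  | aababbabbbab => aabbbabbbab => aabbbbbbab => aabbbbbbb
  | aaabaaa => abaaa => aaa => a
  | aaaabbaaab => aabbaaab => aabaab => aaab => ab

aaa->a; ba->; bab->bb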